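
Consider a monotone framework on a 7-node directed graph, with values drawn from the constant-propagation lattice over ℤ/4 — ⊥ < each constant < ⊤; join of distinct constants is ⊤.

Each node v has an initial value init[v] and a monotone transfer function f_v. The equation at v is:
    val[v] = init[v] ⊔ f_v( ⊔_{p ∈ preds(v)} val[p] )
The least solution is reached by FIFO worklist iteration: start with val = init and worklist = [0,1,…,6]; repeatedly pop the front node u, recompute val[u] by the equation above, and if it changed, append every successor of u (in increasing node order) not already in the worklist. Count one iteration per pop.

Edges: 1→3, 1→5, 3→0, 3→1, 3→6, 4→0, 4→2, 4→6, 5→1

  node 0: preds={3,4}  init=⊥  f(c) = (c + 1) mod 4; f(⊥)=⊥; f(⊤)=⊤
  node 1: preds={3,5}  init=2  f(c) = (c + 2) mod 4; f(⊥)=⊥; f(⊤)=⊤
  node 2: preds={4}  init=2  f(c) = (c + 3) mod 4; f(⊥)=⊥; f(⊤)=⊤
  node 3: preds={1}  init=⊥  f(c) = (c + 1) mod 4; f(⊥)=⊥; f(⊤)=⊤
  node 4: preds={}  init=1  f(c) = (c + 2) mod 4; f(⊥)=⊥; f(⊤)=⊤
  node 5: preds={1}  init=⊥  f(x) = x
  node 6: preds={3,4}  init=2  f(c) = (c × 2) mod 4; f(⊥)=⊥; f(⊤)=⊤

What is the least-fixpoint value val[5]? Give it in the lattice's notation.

⊤

Worklist (14 pops):
  #1 pop 0: in=1 → 2 (was ⊥); enqueue []
  #2 pop 1: in=⊥ → 2 (no change)
  #3 pop 2: in=1 → ⊤ (was 2); enqueue []
  #4 pop 3: in=2 → 3 (was ⊥); enqueue [0,1]
  #5 pop 4: in=⊥ → 1 (no change)
  #6 pop 5: in=2 → 2 (was ⊥); enqueue []
  #7 pop 6: in=⊤ → ⊤ (was 2); enqueue []
  #8 pop 0: in=⊤ → ⊤ (was 2); enqueue []
  #9 pop 1: in=⊤ → ⊤ (was 2); enqueue [3,5]
  #10 pop 3: in=⊤ → ⊤ (was 3); enqueue [0,1,6]
  #11 pop 5: in=⊤ → ⊤ (was 2); enqueue []
  #12 pop 0: in=⊤ → ⊤ (no change)
  #13 pop 1: in=⊤ → ⊤ (no change)
  #14 pop 6: in=⊤ → ⊤ (no change)

Fixpoint:
  val[0] = ⊤
  val[1] = ⊤
  val[2] = ⊤
  val[3] = ⊤
  val[4] = 1
  val[5] = ⊤
  val[6] = ⊤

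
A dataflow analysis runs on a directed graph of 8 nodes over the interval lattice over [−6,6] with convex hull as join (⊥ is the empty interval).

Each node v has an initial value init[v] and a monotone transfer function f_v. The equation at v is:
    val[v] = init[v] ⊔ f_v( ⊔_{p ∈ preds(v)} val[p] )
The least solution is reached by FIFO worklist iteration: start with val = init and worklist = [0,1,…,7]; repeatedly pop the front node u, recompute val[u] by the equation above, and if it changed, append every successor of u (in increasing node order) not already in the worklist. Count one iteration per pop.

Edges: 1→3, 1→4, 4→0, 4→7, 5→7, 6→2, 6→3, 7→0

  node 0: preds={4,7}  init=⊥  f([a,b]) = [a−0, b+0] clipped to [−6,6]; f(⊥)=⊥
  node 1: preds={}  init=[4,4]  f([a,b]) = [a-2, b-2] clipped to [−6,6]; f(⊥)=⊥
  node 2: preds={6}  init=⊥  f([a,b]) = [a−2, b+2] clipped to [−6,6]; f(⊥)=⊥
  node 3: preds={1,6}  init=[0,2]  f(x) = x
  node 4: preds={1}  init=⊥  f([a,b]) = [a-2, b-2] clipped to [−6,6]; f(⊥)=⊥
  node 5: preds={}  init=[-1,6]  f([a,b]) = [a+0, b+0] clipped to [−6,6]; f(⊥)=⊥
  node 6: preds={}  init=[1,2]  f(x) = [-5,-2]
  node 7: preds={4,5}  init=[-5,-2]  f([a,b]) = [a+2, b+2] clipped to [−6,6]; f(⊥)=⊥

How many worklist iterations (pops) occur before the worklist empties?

11

Iteration log — 11 steps:
  step 1. node 0  ⊔preds=[-5,-2]  new=[-5,-2]  old=⊥  +wl: 
  step 2. node 1  ⊔preds=⊥  new=[4,4]  stable
  step 3. node 2  ⊔preds=[1,2]  new=[-1,4]  old=⊥  +wl: 
  step 4. node 3  ⊔preds=[1,4]  new=[0,4]  old=[0,2]  +wl: 
  step 5. node 4  ⊔preds=[4,4]  new=[2,2]  old=⊥  +wl: 0
  step 6. node 5  ⊔preds=⊥  new=[-1,6]  stable
  step 7. node 6  ⊔preds=⊥  new=[-5,2]  old=[1,2]  +wl: 2,3
  step 8. node 7  ⊔preds=[-1,6]  new=[-5,6]  old=[-5,-2]  +wl: 
  step 9. node 0  ⊔preds=[-5,6]  new=[-5,6]  old=[-5,-2]  +wl: 
  step 10. node 2  ⊔preds=[-5,2]  new=[-6,4]  old=[-1,4]  +wl: 
  step 11. node 3  ⊔preds=[-5,4]  new=[-5,4]  old=[0,4]  +wl: 

Least fixpoint reached:
  node 0: [-5,6]
  node 1: [4,4]
  node 2: [-6,4]
  node 3: [-5,4]
  node 4: [2,2]
  node 5: [-1,6]
  node 6: [-5,2]
  node 7: [-5,6]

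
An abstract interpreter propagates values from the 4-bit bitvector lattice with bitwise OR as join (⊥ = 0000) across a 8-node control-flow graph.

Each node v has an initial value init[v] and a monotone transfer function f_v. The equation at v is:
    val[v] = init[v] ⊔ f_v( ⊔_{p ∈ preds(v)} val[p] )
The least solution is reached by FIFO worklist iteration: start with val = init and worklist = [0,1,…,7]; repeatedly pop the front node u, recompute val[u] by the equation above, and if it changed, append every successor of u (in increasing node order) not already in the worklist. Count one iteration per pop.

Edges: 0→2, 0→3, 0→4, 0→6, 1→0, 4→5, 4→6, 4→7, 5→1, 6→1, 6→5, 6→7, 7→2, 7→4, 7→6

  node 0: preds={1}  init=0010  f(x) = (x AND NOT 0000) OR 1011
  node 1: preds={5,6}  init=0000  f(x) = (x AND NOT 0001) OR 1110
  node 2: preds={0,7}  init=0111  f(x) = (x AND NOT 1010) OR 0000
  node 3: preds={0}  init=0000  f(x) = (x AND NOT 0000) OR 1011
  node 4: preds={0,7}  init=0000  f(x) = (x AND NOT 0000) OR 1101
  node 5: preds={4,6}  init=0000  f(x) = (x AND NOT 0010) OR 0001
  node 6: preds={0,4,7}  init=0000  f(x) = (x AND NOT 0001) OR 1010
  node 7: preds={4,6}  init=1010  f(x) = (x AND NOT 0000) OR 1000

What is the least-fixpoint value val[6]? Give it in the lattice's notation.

Trace (15 dequeues):
  [1] u=0 | in 0000 | out 1011 | prev 0010 | push {}
  [2] u=1 | in 0000 | out 1110 | prev 0000 | push {0}
  [3] u=2 | in 1011 | out 0111 | ==
  [4] u=3 | in 1011 | out 1011 | prev 0000 | push {}
  [5] u=4 | in 1011 | out 1111 | prev 0000 | push {}
  [6] u=5 | in 1111 | out 1101 | prev 0000 | push {1}
  [7] u=6 | in 1111 | out 1110 | prev 0000 | push {5}
  [8] u=7 | in 1111 | out 1111 | prev 1010 | push {2,4,6}
  [9] u=0 | in 1110 | out 1111 | prev 1011 | push {3}
  [10] u=1 | in 1111 | out 1110 | ==
  [11] u=5 | in 1111 | out 1101 | ==
  [12] u=2 | in 1111 | out 0111 | ==
  [13] u=4 | in 1111 | out 1111 | ==
  [14] u=6 | in 1111 | out 1110 | ==
  [15] u=3 | in 1111 | out 1111 | prev 1011 | push {}

Converged values:
  [0] 1111
  [1] 1110
  [2] 0111
  [3] 1111
  [4] 1111
  [5] 1101
  [6] 1110
  [7] 1111

1110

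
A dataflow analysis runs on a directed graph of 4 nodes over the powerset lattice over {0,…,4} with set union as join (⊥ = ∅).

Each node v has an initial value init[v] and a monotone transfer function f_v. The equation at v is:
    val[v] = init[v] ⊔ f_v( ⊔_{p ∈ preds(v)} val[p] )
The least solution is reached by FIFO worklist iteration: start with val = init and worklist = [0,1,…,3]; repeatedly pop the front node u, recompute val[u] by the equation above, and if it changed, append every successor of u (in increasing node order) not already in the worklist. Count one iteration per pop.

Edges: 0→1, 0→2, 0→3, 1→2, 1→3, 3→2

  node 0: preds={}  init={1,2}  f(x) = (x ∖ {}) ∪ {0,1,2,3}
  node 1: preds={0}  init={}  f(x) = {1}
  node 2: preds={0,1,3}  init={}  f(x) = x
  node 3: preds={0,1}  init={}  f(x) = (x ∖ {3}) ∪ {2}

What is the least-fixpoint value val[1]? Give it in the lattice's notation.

Worklist (5 pops):
  #1 pop 0: in={} → {0,1,2,3} (was {1,2}); enqueue []
  #2 pop 1: in={0,1,2,3} → {1} (was {}); enqueue []
  #3 pop 2: in={0,1,2,3} → {0,1,2,3} (was {}); enqueue []
  #4 pop 3: in={0,1,2,3} → {0,1,2} (was {}); enqueue [2]
  #5 pop 2: in={0,1,2,3} → {0,1,2,3} (no change)

Fixpoint:
  val[0] = {0,1,2,3}
  val[1] = {1}
  val[2] = {0,1,2,3}
  val[3] = {0,1,2}

{1}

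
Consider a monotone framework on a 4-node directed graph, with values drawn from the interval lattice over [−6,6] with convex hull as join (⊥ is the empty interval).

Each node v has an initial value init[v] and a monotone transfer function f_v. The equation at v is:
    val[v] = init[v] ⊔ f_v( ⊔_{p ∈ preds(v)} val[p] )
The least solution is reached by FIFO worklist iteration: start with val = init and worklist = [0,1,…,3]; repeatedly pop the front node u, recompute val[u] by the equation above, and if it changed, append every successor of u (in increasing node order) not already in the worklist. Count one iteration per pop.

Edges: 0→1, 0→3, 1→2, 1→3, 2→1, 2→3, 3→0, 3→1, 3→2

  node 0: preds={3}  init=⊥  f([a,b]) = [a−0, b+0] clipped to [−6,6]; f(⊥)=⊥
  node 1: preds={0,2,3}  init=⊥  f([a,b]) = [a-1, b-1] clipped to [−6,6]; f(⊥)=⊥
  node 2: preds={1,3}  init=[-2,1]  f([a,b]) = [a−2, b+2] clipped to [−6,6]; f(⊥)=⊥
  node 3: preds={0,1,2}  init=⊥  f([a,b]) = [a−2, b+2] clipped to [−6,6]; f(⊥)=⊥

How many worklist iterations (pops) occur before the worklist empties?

Trace (13 dequeues):
  [1] u=0 | in ⊥ | out ⊥ | ==
  [2] u=1 | in [-2,1] | out [-3,0] | prev ⊥ | push {}
  [3] u=2 | in [-3,0] | out [-5,2] | prev [-2,1] | push {1}
  [4] u=3 | in [-5,2] | out [-6,4] | prev ⊥ | push {0,2}
  [5] u=1 | in [-6,4] | out [-6,3] | prev [-3,0] | push {3}
  [6] u=0 | in [-6,4] | out [-6,4] | prev ⊥ | push {1}
  [7] u=2 | in [-6,4] | out [-6,6] | prev [-5,2] | push {}
  [8] u=3 | in [-6,6] | out [-6,6] | prev [-6,4] | push {0,2}
  [9] u=1 | in [-6,6] | out [-6,5] | prev [-6,3] | push {3}
  [10] u=0 | in [-6,6] | out [-6,6] | prev [-6,4] | push {1}
  [11] u=2 | in [-6,6] | out [-6,6] | ==
  [12] u=3 | in [-6,6] | out [-6,6] | ==
  [13] u=1 | in [-6,6] | out [-6,5] | ==

Converged values:
  [0] [-6,6]
  [1] [-6,5]
  [2] [-6,6]
  [3] [-6,6]

13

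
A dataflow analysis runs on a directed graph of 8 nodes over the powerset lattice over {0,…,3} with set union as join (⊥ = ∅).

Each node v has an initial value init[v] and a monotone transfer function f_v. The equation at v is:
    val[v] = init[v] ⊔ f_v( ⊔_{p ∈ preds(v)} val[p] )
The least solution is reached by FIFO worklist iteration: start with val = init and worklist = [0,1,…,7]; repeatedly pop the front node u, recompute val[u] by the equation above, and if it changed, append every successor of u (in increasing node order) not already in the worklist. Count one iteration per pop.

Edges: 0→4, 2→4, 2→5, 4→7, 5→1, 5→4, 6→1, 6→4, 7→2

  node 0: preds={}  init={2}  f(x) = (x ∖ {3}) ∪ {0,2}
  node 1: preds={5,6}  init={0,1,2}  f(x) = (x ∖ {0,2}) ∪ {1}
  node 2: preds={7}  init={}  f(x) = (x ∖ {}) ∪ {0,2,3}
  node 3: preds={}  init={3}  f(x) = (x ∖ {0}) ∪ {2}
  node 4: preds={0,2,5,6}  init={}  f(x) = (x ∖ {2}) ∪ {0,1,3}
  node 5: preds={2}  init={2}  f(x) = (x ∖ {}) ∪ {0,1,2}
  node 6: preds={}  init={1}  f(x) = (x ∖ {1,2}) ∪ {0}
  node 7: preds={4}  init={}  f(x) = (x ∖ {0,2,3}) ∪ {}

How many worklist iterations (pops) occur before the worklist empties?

13

Trace (13 dequeues):
  [1] u=0 | in {} | out {0,2} | prev {2} | push {}
  [2] u=1 | in {1,2} | out {0,1,2} | ==
  [3] u=2 | in {} | out {0,2,3} | prev {} | push {}
  [4] u=3 | in {} | out {2,3} | prev {3} | push {}
  [5] u=4 | in {0,1,2,3} | out {0,1,3} | prev {} | push {}
  [6] u=5 | in {0,2,3} | out {0,1,2,3} | prev {2} | push {1,4}
  [7] u=6 | in {} | out {0,1} | prev {1} | push {}
  [8] u=7 | in {0,1,3} | out {1} | prev {} | push {2}
  [9] u=1 | in {0,1,2,3} | out {0,1,2,3} | prev {0,1,2} | push {}
  [10] u=4 | in {0,1,2,3} | out {0,1,3} | ==
  [11] u=2 | in {1} | out {0,1,2,3} | prev {0,2,3} | push {4,5}
  [12] u=4 | in {0,1,2,3} | out {0,1,3} | ==
  [13] u=5 | in {0,1,2,3} | out {0,1,2,3} | ==

Converged values:
  [0] {0,2}
  [1] {0,1,2,3}
  [2] {0,1,2,3}
  [3] {2,3}
  [4] {0,1,3}
  [5] {0,1,2,3}
  [6] {0,1}
  [7] {1}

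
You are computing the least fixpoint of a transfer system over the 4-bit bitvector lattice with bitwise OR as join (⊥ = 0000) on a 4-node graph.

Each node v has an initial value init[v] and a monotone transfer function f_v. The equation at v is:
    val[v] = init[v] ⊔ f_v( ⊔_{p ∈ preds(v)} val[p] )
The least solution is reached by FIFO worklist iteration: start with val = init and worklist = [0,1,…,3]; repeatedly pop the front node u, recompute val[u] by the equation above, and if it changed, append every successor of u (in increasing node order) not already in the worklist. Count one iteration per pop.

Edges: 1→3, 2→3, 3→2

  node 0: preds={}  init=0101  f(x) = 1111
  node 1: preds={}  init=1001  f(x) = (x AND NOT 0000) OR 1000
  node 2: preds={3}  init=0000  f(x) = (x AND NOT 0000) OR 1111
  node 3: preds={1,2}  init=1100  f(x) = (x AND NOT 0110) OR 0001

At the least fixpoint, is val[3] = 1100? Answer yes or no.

no

Iteration log — 5 steps:
  step 1. node 0  ⊔preds=0000  new=1111  old=0101  +wl: 
  step 2. node 1  ⊔preds=0000  new=1001  stable
  step 3. node 2  ⊔preds=1100  new=1111  old=0000  +wl: 
  step 4. node 3  ⊔preds=1111  new=1101  old=1100  +wl: 2
  step 5. node 2  ⊔preds=1101  new=1111  stable

Least fixpoint reached:
  node 0: 1111
  node 1: 1001
  node 2: 1111
  node 3: 1101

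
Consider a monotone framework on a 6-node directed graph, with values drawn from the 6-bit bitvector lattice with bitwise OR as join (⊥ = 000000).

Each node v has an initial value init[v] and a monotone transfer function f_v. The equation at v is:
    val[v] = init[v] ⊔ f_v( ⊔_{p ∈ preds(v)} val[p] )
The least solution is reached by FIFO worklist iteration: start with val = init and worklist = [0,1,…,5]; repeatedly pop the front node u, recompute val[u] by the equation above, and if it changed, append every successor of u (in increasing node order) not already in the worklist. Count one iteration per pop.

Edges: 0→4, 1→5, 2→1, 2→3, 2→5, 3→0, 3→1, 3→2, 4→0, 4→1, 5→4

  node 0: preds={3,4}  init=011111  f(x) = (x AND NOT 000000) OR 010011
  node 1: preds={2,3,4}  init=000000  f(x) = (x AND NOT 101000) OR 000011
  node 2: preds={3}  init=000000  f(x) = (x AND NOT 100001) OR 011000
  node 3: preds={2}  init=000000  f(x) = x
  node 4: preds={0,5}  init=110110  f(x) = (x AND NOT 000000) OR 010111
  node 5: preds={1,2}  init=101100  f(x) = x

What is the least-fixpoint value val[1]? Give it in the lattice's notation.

Iteration log — 10 steps:
  step 1. node 0  ⊔preds=110110  new=111111  old=011111  +wl: 
  step 2. node 1  ⊔preds=110110  new=010111  old=000000  +wl: 
  step 3. node 2  ⊔preds=000000  new=011000  old=000000  +wl: 1
  step 4. node 3  ⊔preds=011000  new=011000  old=000000  +wl: 0,2
  step 5. node 4  ⊔preds=111111  new=111111  old=110110  +wl: 
  step 6. node 5  ⊔preds=011111  new=111111  old=101100  +wl: 4
  step 7. node 1  ⊔preds=111111  new=010111  stable
  step 8. node 0  ⊔preds=111111  new=111111  stable
  step 9. node 2  ⊔preds=011000  new=011000  stable
  step 10. node 4  ⊔preds=111111  new=111111  stable

Least fixpoint reached:
  node 0: 111111
  node 1: 010111
  node 2: 011000
  node 3: 011000
  node 4: 111111
  node 5: 111111

010111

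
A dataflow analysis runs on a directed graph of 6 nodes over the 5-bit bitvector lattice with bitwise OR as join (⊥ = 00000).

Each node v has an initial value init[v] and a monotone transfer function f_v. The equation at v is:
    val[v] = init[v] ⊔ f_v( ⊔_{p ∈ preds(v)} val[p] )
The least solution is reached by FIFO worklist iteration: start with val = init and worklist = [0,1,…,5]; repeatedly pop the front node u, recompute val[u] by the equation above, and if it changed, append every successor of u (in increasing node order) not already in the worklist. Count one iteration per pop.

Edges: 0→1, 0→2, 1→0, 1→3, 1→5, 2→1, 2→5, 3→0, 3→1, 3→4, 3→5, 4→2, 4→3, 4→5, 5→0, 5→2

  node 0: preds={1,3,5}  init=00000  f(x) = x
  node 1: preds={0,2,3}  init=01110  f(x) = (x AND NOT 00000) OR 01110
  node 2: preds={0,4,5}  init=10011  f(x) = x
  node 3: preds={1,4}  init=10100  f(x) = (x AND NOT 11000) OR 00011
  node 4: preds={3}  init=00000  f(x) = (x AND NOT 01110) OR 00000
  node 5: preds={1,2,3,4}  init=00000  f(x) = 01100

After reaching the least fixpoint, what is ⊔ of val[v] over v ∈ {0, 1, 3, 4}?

Trace (10 dequeues):
  [1] u=0 | in 11110 | out 11110 | prev 00000 | push {}
  [2] u=1 | in 11111 | out 11111 | prev 01110 | push {0}
  [3] u=2 | in 11110 | out 11111 | prev 10011 | push {1}
  [4] u=3 | in 11111 | out 10111 | prev 10100 | push {}
  [5] u=4 | in 10111 | out 10001 | prev 00000 | push {2,3}
  [6] u=5 | in 11111 | out 01100 | prev 00000 | push {}
  [7] u=0 | in 11111 | out 11111 | prev 11110 | push {}
  [8] u=1 | in 11111 | out 11111 | ==
  [9] u=2 | in 11111 | out 11111 | ==
  [10] u=3 | in 11111 | out 10111 | ==

Converged values:
  [0] 11111
  [1] 11111
  [2] 11111
  [3] 10111
  [4] 10001
  [5] 01100

11111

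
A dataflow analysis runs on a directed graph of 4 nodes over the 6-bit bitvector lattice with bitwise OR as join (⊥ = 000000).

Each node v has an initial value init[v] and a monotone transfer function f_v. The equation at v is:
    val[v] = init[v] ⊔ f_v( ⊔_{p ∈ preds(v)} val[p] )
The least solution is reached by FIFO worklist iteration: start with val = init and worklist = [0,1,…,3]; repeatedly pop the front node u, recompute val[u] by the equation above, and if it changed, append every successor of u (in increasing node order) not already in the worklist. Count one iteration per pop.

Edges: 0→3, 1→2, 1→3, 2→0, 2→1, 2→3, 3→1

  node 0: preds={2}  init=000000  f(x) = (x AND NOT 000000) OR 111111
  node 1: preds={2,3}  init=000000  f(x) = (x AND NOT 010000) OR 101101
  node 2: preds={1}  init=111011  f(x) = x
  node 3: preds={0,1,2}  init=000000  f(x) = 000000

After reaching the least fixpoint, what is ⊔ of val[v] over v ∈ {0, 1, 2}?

Trace (6 dequeues):
  [1] u=0 | in 111011 | out 111111 | prev 000000 | push {}
  [2] u=1 | in 111011 | out 101111 | prev 000000 | push {}
  [3] u=2 | in 101111 | out 111111 | prev 111011 | push {0,1}
  [4] u=3 | in 111111 | out 000000 | ==
  [5] u=0 | in 111111 | out 111111 | ==
  [6] u=1 | in 111111 | out 101111 | ==

Converged values:
  [0] 111111
  [1] 101111
  [2] 111111
  [3] 000000

111111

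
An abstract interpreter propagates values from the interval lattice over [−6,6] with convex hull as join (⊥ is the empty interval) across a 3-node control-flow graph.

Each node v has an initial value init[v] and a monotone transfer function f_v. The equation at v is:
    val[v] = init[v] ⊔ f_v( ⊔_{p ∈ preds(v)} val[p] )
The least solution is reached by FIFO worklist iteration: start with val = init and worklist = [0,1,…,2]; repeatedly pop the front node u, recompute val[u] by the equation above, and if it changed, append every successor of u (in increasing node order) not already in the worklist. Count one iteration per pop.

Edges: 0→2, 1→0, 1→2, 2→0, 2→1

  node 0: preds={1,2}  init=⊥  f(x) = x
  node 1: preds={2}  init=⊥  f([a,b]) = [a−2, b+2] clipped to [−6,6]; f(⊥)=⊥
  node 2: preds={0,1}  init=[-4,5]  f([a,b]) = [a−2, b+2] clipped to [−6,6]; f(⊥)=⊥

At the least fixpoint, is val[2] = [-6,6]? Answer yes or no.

yes

Iteration log — 6 steps:
  step 1. node 0  ⊔preds=[-4,5]  new=[-4,5]  old=⊥  +wl: 
  step 2. node 1  ⊔preds=[-4,5]  new=[-6,6]  old=⊥  +wl: 0
  step 3. node 2  ⊔preds=[-6,6]  new=[-6,6]  old=[-4,5]  +wl: 1
  step 4. node 0  ⊔preds=[-6,6]  new=[-6,6]  old=[-4,5]  +wl: 2
  step 5. node 1  ⊔preds=[-6,6]  new=[-6,6]  stable
  step 6. node 2  ⊔preds=[-6,6]  new=[-6,6]  stable

Least fixpoint reached:
  node 0: [-6,6]
  node 1: [-6,6]
  node 2: [-6,6]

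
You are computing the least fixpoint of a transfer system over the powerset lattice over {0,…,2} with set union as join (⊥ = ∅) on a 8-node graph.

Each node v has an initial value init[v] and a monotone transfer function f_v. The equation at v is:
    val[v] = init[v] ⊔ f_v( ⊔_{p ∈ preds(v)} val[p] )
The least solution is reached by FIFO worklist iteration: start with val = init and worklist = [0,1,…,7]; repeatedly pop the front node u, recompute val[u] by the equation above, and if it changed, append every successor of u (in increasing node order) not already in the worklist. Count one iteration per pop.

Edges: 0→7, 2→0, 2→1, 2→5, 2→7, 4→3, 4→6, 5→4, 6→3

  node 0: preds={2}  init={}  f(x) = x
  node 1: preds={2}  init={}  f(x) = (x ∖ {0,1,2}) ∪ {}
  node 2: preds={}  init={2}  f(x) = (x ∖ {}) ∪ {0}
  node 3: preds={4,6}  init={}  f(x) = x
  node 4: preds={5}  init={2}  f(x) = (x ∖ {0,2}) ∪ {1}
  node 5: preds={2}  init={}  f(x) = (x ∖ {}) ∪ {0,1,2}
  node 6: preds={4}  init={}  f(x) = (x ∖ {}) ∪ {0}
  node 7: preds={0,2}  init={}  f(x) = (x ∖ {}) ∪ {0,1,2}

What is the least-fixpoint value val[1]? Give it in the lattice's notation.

Worklist (13 pops):
  #1 pop 0: in={2} → {2} (was {}); enqueue []
  #2 pop 1: in={2} → {} (no change)
  #3 pop 2: in={} → {0,2} (was {2}); enqueue [0,1]
  #4 pop 3: in={2} → {2} (was {}); enqueue []
  #5 pop 4: in={} → {1,2} (was {2}); enqueue [3]
  #6 pop 5: in={0,2} → {0,1,2} (was {}); enqueue [4]
  #7 pop 6: in={1,2} → {0,1,2} (was {}); enqueue []
  #8 pop 7: in={0,2} → {0,1,2} (was {}); enqueue []
  #9 pop 0: in={0,2} → {0,2} (was {2}); enqueue [7]
  #10 pop 1: in={0,2} → {} (no change)
  #11 pop 3: in={0,1,2} → {0,1,2} (was {2}); enqueue []
  #12 pop 4: in={0,1,2} → {1,2} (no change)
  #13 pop 7: in={0,2} → {0,1,2} (no change)

Fixpoint:
  val[0] = {0,2}
  val[1] = {}
  val[2] = {0,2}
  val[3] = {0,1,2}
  val[4] = {1,2}
  val[5] = {0,1,2}
  val[6] = {0,1,2}
  val[7] = {0,1,2}

{}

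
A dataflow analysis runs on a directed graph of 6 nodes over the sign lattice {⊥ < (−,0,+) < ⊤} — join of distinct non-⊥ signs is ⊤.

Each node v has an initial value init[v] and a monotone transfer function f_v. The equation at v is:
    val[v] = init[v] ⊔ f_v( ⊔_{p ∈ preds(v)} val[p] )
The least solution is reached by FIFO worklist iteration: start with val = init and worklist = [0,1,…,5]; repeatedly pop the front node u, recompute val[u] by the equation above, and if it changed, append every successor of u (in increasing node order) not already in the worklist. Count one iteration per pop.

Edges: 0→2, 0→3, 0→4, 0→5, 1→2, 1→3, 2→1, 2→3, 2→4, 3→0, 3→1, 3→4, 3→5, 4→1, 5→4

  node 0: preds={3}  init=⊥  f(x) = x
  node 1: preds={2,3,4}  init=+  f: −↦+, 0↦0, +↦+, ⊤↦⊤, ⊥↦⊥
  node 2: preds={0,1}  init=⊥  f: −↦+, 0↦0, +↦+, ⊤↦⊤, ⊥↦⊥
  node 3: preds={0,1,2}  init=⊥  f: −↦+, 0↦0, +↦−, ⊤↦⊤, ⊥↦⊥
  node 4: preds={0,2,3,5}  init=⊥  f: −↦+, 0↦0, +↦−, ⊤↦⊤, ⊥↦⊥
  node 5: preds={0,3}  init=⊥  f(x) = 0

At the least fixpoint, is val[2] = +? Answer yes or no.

Worklist (19 pops):
  #1 pop 0: in=⊥ → ⊥ (no change)
  #2 pop 1: in=⊥ → + (no change)
  #3 pop 2: in=+ → + (was ⊥); enqueue [1]
  #4 pop 3: in=+ → − (was ⊥); enqueue [0]
  #5 pop 4: in=⊤ → ⊤ (was ⊥); enqueue []
  #6 pop 5: in=− → 0 (was ⊥); enqueue [4]
  #7 pop 1: in=⊤ → ⊤ (was +); enqueue [2,3]
  #8 pop 0: in=− → − (was ⊥); enqueue [5]
  #9 pop 4: in=⊤ → ⊤ (no change)
  #10 pop 2: in=⊤ → ⊤ (was +); enqueue [1,4]
  #11 pop 3: in=⊤ → ⊤ (was −); enqueue [0]
  #12 pop 5: in=⊤ → 0 (no change)
  #13 pop 1: in=⊤ → ⊤ (no change)
  #14 pop 4: in=⊤ → ⊤ (no change)
  #15 pop 0: in=⊤ → ⊤ (was −); enqueue [2,3,4,5]
  #16 pop 2: in=⊤ → ⊤ (no change)
  #17 pop 3: in=⊤ → ⊤ (no change)
  #18 pop 4: in=⊤ → ⊤ (no change)
  #19 pop 5: in=⊤ → 0 (no change)

Fixpoint:
  val[0] = ⊤
  val[1] = ⊤
  val[2] = ⊤
  val[3] = ⊤
  val[4] = ⊤
  val[5] = 0

no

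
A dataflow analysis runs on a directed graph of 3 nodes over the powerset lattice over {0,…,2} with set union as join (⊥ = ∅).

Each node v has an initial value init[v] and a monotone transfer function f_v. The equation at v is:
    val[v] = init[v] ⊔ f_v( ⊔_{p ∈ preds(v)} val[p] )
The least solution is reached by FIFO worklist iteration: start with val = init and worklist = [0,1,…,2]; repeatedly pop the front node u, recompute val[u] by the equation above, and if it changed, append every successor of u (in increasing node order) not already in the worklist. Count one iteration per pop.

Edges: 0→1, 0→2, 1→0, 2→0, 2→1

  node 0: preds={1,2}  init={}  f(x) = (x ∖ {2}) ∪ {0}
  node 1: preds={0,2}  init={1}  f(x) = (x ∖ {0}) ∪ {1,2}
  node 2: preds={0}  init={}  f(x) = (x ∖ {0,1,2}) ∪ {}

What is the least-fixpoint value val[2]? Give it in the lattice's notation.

Worklist (4 pops):
  #1 pop 0: in={1} → {0,1} (was {}); enqueue []
  #2 pop 1: in={0,1} → {1,2} (was {1}); enqueue [0]
  #3 pop 2: in={0,1} → {} (no change)
  #4 pop 0: in={1,2} → {0,1} (no change)

Fixpoint:
  val[0] = {0,1}
  val[1] = {1,2}
  val[2] = {}

{}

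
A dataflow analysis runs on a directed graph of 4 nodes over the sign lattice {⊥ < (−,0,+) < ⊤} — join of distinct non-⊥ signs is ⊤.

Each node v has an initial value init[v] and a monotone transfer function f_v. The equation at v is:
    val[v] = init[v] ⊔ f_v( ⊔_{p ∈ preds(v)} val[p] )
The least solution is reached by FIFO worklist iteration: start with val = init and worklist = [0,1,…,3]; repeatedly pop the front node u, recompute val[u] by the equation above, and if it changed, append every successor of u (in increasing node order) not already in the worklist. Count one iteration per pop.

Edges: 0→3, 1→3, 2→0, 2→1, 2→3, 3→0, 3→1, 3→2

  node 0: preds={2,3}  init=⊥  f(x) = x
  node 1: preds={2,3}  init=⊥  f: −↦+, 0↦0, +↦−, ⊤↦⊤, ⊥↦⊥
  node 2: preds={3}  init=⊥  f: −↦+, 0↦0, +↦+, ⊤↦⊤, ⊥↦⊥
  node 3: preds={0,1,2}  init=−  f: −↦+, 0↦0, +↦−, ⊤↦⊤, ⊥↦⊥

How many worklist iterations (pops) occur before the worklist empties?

Trace (10 dequeues):
  [1] u=0 | in − | out − | prev ⊥ | push {}
  [2] u=1 | in − | out + | prev ⊥ | push {}
  [3] u=2 | in − | out + | prev ⊥ | push {0,1}
  [4] u=3 | in ⊤ | out ⊤ | prev − | push {2}
  [5] u=0 | in ⊤ | out ⊤ | prev − | push {3}
  [6] u=1 | in ⊤ | out ⊤ | prev + | push {}
  [7] u=2 | in ⊤ | out ⊤ | prev + | push {0,1}
  [8] u=3 | in ⊤ | out ⊤ | ==
  [9] u=0 | in ⊤ | out ⊤ | ==
  [10] u=1 | in ⊤ | out ⊤ | ==

Converged values:
  [0] ⊤
  [1] ⊤
  [2] ⊤
  [3] ⊤

10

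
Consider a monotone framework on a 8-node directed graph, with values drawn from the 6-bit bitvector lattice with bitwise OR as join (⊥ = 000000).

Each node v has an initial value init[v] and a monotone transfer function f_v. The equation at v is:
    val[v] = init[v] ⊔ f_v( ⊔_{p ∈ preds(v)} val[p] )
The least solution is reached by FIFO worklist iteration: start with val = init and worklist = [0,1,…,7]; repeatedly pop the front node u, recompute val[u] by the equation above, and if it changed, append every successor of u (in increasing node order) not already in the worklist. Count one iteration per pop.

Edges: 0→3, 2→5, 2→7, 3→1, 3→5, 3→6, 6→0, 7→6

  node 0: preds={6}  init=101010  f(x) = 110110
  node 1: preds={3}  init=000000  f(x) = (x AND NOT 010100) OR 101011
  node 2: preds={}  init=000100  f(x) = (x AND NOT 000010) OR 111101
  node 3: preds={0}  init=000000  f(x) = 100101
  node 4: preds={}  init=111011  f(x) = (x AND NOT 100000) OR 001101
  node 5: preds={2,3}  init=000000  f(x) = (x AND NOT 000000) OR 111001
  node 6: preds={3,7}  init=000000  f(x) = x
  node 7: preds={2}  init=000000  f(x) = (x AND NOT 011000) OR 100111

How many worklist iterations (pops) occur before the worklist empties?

12

Iteration log — 12 steps:
  step 1. node 0  ⊔preds=000000  new=111110  old=101010  +wl: 
  step 2. node 1  ⊔preds=000000  new=101011  old=000000  +wl: 
  step 3. node 2  ⊔preds=000000  new=111101  old=000100  +wl: 
  step 4. node 3  ⊔preds=111110  new=100101  old=000000  +wl: 1
  step 5. node 4  ⊔preds=000000  new=111111  old=111011  +wl: 
  step 6. node 5  ⊔preds=111101  new=111101  old=000000  +wl: 
  step 7. node 6  ⊔preds=100101  new=100101  old=000000  +wl: 0
  step 8. node 7  ⊔preds=111101  new=100111  old=000000  +wl: 6
  step 9. node 1  ⊔preds=100101  new=101011  stable
  step 10. node 0  ⊔preds=100101  new=111110  stable
  step 11. node 6  ⊔preds=100111  new=100111  old=100101  +wl: 0
  step 12. node 0  ⊔preds=100111  new=111110  stable

Least fixpoint reached:
  node 0: 111110
  node 1: 101011
  node 2: 111101
  node 3: 100101
  node 4: 111111
  node 5: 111101
  node 6: 100111
  node 7: 100111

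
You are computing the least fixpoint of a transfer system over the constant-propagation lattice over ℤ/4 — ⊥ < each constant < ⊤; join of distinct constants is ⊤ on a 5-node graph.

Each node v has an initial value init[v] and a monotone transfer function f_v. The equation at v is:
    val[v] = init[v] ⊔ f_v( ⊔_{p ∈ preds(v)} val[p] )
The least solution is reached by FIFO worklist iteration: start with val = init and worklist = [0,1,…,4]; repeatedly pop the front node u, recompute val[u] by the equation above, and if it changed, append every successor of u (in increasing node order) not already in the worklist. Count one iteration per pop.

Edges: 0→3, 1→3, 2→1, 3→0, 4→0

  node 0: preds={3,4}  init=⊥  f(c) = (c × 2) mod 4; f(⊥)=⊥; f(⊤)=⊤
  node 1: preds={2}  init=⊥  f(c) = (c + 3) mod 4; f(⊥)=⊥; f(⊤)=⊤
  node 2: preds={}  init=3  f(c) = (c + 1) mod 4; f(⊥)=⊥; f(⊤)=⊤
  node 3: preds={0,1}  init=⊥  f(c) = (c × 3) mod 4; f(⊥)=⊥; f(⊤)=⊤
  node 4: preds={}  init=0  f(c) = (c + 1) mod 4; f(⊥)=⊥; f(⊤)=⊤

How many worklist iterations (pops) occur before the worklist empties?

Worklist (7 pops):
  #1 pop 0: in=0 → 0 (was ⊥); enqueue []
  #2 pop 1: in=3 → 2 (was ⊥); enqueue []
  #3 pop 2: in=⊥ → 3 (no change)
  #4 pop 3: in=⊤ → ⊤ (was ⊥); enqueue [0]
  #5 pop 4: in=⊥ → 0 (no change)
  #6 pop 0: in=⊤ → ⊤ (was 0); enqueue [3]
  #7 pop 3: in=⊤ → ⊤ (no change)

Fixpoint:
  val[0] = ⊤
  val[1] = 2
  val[2] = 3
  val[3] = ⊤
  val[4] = 0

7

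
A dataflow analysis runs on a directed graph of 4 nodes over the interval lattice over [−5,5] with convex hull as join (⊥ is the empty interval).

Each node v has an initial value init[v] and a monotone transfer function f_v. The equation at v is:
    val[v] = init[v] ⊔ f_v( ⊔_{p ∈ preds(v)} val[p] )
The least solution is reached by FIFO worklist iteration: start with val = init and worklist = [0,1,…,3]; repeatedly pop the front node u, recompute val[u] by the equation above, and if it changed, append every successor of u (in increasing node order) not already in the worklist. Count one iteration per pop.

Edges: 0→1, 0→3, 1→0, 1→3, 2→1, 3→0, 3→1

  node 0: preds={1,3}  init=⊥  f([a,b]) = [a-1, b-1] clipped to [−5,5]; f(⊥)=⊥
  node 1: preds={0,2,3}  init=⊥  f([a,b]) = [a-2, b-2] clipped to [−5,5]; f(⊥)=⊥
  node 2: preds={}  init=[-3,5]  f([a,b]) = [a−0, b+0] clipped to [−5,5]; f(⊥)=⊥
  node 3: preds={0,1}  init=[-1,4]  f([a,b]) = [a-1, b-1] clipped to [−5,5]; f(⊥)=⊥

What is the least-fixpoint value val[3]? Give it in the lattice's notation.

Trace (7 dequeues):
  [1] u=0 | in [-1,4] | out [-2,3] | prev ⊥ | push {}
  [2] u=1 | in [-3,5] | out [-5,3] | prev ⊥ | push {0}
  [3] u=2 | in ⊥ | out [-3,5] | ==
  [4] u=3 | in [-5,3] | out [-5,4] | prev [-1,4] | push {1}
  [5] u=0 | in [-5,4] | out [-5,3] | prev [-2,3] | push {3}
  [6] u=1 | in [-5,5] | out [-5,3] | ==
  [7] u=3 | in [-5,3] | out [-5,4] | ==

Converged values:
  [0] [-5,3]
  [1] [-5,3]
  [2] [-3,5]
  [3] [-5,4]

[-5,4]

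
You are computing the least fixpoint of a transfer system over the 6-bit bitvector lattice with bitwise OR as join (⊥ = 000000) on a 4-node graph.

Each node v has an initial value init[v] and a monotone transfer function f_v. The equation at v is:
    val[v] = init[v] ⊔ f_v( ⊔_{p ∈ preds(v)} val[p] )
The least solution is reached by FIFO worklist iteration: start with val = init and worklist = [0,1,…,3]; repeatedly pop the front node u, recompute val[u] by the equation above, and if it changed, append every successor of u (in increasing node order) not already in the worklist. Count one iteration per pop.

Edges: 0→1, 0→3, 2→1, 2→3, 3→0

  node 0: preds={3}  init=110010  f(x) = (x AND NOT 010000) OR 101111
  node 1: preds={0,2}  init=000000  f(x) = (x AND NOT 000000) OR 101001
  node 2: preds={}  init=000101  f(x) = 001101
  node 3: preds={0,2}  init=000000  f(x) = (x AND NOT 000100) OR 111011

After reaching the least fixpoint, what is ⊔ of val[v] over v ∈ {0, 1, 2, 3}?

Worklist (6 pops):
  #1 pop 0: in=000000 → 111111 (was 110010); enqueue []
  #2 pop 1: in=111111 → 111111 (was 000000); enqueue []
  #3 pop 2: in=000000 → 001101 (was 000101); enqueue [1]
  #4 pop 3: in=111111 → 111011 (was 000000); enqueue [0]
  #5 pop 1: in=111111 → 111111 (no change)
  #6 pop 0: in=111011 → 111111 (no change)

Fixpoint:
  val[0] = 111111
  val[1] = 111111
  val[2] = 001101
  val[3] = 111011

111111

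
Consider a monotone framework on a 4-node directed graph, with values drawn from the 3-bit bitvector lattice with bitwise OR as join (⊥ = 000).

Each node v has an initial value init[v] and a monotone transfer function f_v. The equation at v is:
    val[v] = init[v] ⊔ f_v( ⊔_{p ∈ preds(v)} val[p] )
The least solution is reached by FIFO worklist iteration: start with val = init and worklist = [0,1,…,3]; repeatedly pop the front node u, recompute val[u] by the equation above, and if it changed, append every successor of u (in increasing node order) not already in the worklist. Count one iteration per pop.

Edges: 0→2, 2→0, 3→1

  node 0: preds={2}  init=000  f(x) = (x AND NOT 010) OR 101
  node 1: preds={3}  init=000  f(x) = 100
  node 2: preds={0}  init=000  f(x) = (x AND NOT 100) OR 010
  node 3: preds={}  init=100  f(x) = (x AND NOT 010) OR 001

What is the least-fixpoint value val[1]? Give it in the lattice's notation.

Trace (6 dequeues):
  [1] u=0 | in 000 | out 101 | prev 000 | push {}
  [2] u=1 | in 100 | out 100 | prev 000 | push {}
  [3] u=2 | in 101 | out 011 | prev 000 | push {0}
  [4] u=3 | in 000 | out 101 | prev 100 | push {1}
  [5] u=0 | in 011 | out 101 | ==
  [6] u=1 | in 101 | out 100 | ==

Converged values:
  [0] 101
  [1] 100
  [2] 011
  [3] 101

100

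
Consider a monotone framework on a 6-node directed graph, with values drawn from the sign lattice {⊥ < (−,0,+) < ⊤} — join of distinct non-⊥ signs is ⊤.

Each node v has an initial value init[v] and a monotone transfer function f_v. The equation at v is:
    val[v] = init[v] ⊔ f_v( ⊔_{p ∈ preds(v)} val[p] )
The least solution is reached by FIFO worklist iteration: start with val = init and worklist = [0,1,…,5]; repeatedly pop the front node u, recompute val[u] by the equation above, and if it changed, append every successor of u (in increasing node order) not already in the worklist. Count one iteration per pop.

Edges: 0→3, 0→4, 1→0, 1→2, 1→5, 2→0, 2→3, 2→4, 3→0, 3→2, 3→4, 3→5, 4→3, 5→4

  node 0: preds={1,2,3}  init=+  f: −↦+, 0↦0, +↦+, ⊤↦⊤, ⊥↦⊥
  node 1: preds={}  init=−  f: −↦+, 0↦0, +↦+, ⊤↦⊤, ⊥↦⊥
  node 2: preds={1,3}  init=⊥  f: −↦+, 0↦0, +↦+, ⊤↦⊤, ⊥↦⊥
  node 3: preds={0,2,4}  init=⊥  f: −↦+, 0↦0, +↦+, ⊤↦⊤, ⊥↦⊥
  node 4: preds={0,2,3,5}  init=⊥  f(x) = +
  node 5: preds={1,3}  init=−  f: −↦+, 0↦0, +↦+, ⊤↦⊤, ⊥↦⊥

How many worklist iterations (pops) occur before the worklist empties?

Trace (13 dequeues):
  [1] u=0 | in − | out + | ==
  [2] u=1 | in ⊥ | out − | ==
  [3] u=2 | in − | out + | prev ⊥ | push {0}
  [4] u=3 | in + | out + | prev ⊥ | push {2}
  [5] u=4 | in ⊤ | out + | prev ⊥ | push {3}
  [6] u=5 | in ⊤ | out ⊤ | prev − | push {4}
  [7] u=0 | in ⊤ | out ⊤ | prev + | push {}
  [8] u=2 | in ⊤ | out ⊤ | prev + | push {0}
  [9] u=3 | in ⊤ | out ⊤ | prev + | push {2,5}
  [10] u=4 | in ⊤ | out + | ==
  [11] u=0 | in ⊤ | out ⊤ | ==
  [12] u=2 | in ⊤ | out ⊤ | ==
  [13] u=5 | in ⊤ | out ⊤ | ==

Converged values:
  [0] ⊤
  [1] −
  [2] ⊤
  [3] ⊤
  [4] +
  [5] ⊤

13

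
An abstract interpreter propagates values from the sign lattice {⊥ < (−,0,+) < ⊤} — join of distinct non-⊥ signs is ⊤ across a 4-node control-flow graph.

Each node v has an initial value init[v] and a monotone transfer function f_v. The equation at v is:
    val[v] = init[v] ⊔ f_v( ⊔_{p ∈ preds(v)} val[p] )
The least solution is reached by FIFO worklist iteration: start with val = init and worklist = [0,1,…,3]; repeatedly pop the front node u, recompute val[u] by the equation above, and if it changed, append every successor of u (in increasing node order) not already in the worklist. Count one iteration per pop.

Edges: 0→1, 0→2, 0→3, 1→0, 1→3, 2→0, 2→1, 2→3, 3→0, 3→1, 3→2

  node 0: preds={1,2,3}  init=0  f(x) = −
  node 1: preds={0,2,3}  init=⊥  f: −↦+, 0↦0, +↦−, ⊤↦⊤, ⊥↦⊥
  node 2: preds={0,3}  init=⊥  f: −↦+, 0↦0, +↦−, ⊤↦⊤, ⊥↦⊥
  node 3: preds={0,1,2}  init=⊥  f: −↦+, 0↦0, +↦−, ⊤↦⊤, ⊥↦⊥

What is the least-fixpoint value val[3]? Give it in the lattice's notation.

Trace (7 dequeues):
  [1] u=0 | in ⊥ | out ⊤ | prev 0 | push {}
  [2] u=1 | in ⊤ | out ⊤ | prev ⊥ | push {0}
  [3] u=2 | in ⊤ | out ⊤ | prev ⊥ | push {1}
  [4] u=3 | in ⊤ | out ⊤ | prev ⊥ | push {2}
  [5] u=0 | in ⊤ | out ⊤ | ==
  [6] u=1 | in ⊤ | out ⊤ | ==
  [7] u=2 | in ⊤ | out ⊤ | ==

Converged values:
  [0] ⊤
  [1] ⊤
  [2] ⊤
  [3] ⊤

⊤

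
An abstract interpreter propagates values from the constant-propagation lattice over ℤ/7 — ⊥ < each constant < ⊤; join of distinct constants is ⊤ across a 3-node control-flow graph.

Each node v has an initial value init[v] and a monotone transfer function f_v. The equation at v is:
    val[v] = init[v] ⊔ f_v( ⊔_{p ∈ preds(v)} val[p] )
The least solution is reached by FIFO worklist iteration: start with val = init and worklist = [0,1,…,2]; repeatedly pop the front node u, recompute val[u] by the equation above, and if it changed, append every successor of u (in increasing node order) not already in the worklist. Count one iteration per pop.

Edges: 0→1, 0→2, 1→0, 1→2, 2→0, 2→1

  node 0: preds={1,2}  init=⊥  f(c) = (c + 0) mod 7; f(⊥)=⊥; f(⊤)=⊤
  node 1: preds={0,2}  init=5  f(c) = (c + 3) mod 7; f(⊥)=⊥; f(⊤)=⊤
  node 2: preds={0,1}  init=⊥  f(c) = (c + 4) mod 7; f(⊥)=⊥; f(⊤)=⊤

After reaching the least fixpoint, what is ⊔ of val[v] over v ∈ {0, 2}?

⊤

Trace (6 dequeues):
  [1] u=0 | in 5 | out 5 | prev ⊥ | push {}
  [2] u=1 | in 5 | out ⊤ | prev 5 | push {0}
  [3] u=2 | in ⊤ | out ⊤ | prev ⊥ | push {1}
  [4] u=0 | in ⊤ | out ⊤ | prev 5 | push {2}
  [5] u=1 | in ⊤ | out ⊤ | ==
  [6] u=2 | in ⊤ | out ⊤ | ==

Converged values:
  [0] ⊤
  [1] ⊤
  [2] ⊤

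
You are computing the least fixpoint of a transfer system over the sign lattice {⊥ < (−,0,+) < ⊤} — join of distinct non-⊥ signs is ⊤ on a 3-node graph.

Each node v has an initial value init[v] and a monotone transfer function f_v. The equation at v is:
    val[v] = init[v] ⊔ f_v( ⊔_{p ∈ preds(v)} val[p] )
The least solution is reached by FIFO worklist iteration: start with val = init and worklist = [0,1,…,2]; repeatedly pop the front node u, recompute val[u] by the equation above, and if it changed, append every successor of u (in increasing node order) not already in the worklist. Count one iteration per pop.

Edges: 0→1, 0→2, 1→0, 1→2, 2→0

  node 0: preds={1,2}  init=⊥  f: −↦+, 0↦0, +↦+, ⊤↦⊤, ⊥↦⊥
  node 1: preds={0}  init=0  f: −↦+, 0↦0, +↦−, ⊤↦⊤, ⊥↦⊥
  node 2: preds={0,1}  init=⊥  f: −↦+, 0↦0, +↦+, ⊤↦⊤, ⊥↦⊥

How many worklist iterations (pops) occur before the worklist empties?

4

Iteration log — 4 steps:
  step 1. node 0  ⊔preds=0  new=0  old=⊥  +wl: 
  step 2. node 1  ⊔preds=0  new=0  stable
  step 3. node 2  ⊔preds=0  new=0  old=⊥  +wl: 0
  step 4. node 0  ⊔preds=0  new=0  stable

Least fixpoint reached:
  node 0: 0
  node 1: 0
  node 2: 0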